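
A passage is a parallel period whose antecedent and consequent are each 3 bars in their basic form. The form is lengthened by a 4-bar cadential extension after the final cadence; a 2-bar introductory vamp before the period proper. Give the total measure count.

12 measures

Basic parallel period: 3 + 3 = 6 bars.
6 (basic form) + 4 (cadential extension) + 2 (introduction) = 12.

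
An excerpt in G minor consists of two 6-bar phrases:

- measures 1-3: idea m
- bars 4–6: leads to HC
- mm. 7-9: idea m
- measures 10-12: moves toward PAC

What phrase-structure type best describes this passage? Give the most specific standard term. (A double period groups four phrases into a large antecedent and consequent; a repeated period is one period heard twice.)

parallel period

Phrase 1 ends with a half cadence (weaker) and phrase 2 with a perfect authentic cadence (stronger): antecedent + consequent = a period.
The two phrases open with the same material (m / m), so the period is parallel.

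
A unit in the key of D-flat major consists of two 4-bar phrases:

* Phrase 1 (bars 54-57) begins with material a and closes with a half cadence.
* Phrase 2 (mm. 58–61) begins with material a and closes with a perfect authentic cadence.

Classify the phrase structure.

Phrase 1 ends with a half cadence (weaker) and phrase 2 with a perfect authentic cadence (stronger): antecedent + consequent = a period.
The two phrases open with the same material (a / a), so the period is parallel.

parallel period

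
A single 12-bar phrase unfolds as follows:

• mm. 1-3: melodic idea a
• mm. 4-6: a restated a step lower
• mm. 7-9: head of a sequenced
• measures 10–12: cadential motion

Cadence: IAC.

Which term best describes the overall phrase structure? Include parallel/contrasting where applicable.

Basic idea (mm. 1–3) + its repetition (mm. 4–6) form the presentation; fragmentation and cadence (mm. 7-12) form the continuation — the 12-bar whole is a sentence.

sentence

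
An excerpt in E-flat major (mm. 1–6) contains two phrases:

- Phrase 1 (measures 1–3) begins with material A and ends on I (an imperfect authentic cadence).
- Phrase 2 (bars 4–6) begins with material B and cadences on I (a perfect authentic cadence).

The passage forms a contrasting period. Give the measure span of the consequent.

The antecedent is the phrase ending with the weaker cadence (imperfect authentic cadence, phrase 1) and the consequent the one ending more conclusively (perfect authentic cadence, phrase 2); the consequent is mm. 4–6.

measures 4–6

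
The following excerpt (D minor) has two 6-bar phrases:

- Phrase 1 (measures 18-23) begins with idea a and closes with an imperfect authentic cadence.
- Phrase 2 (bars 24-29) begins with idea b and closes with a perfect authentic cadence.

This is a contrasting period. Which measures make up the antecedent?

measures 18–23

The phrase ending with the weaker cadence (imperfect authentic cadence) is the antecedent; the one ending more conclusively (perfect authentic cadence) is the consequent. The antecedent is measures 18–23.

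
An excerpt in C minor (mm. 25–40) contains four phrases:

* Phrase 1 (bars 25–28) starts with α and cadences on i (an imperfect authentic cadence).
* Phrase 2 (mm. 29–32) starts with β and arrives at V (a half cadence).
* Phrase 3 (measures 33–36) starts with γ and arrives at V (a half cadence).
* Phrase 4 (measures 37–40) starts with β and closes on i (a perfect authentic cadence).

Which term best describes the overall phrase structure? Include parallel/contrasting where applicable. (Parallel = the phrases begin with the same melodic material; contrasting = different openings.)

Four phrases in two halves: the first half (mm. 25–32) ends with a half cadence, the second (mm. 33–40) with a perfect authentic cadence — a large antecedent–consequent pair, i.e. a double period.
Phrase 3 begins with different material from phrase 1, making it contrasting.

contrasting double period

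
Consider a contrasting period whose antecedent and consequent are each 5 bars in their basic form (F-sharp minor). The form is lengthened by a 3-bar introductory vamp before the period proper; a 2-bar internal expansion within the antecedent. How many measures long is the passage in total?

15 measures

Basic contrasting period: 5 + 5 = 10 bars.
10 (basic form) + 3 (introduction) + 2 (internal expansion) = 15.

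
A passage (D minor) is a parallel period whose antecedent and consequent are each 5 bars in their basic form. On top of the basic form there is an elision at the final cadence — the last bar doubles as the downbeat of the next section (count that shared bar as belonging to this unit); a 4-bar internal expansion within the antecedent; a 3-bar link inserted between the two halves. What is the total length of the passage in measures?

Basic parallel period: 5 + 5 = 10 bars.
10 (basic form) + 4 (internal expansion) + 3 (link) = 17.
The elision shares a bar with the next section but does not change this unit's count.

17 measures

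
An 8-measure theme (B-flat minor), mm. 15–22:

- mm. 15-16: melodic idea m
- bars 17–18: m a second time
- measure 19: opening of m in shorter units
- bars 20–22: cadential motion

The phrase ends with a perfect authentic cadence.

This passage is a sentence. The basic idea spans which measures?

The presentation of a sentence is the basic idea (measures 15-16) plus its repetition (mm. 17–18); the basic idea is therefore mm. 15–16.

measures 15–16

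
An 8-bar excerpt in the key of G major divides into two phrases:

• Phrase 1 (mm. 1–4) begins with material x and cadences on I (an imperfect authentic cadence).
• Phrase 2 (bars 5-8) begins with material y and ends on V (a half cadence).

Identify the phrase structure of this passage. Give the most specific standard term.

The second phrase closes with a half cadence, which is not stronger than the first phrase's imperfect authentic cadence; without a weak→strong cadential pair there is no antecedent–consequent relationship, so this is a phrase group rather than a period.

phrase group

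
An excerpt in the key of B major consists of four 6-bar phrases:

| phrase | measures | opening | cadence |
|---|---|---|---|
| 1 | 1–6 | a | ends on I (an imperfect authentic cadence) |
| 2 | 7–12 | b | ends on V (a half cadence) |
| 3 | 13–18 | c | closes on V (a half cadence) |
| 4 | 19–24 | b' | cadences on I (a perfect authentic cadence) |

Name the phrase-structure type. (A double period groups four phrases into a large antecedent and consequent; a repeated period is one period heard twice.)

contrasting double period

Four phrases in two halves: the first half (measures 1–12) ends with a half cadence, the second (mm. 13–24) with a perfect authentic cadence — a large antecedent–consequent pair, i.e. a double period.
Phrase 3 begins with different material from phrase 1, making it contrasting.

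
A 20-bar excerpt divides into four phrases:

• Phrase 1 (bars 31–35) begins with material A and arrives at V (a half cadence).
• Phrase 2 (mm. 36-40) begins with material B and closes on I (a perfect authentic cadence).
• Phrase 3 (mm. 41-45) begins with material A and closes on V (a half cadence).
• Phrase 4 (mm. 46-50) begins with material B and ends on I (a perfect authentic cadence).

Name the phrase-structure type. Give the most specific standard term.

The cadence pattern HC–PAC–HC–PAC is weak–strong twice, and phrases 3–4 restate phrases 1–2: a period heard twice, not a double period (which would end weakly at phrase 2).

repeated period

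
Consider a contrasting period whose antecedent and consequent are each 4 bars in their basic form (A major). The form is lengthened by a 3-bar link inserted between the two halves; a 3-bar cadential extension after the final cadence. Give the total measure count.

14 measures

Basic contrasting period: 4 + 4 = 8 bars.
8 (basic form) + 3 (link) + 3 (cadential extension) = 14.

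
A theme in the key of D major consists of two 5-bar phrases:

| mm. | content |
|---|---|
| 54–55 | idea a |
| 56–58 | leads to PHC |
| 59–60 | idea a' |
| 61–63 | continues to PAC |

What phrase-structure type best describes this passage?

Phrase 1 ends with a Phrygian half cadence (weaker) and phrase 2 with a perfect authentic cadence (stronger): antecedent + consequent = a period.
The two phrases open with the same material (a / a'), so the period is parallel.

parallel period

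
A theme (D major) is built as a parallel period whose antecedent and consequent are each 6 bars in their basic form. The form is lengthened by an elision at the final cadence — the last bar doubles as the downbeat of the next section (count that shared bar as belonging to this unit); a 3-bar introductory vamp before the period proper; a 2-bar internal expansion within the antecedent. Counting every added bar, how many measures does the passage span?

17 measures

Basic parallel period: 6 + 6 = 12 bars.
12 (basic form) + 3 (introduction) + 2 (internal expansion) = 17.
The elision shares a bar with the next section but does not change this unit's count.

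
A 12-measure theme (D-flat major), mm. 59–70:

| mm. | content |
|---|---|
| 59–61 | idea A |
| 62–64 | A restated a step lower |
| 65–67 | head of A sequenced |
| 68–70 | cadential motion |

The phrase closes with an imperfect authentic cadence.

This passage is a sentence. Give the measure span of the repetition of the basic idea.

measures 62–64

The presentation of a sentence is the basic idea (mm. 59-61) plus its repetition (mm. 62-64); the repetition of the basic idea is therefore measures 62–64.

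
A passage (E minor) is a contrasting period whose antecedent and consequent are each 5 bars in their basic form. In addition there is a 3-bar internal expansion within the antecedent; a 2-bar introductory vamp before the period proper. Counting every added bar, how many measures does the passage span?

Basic contrasting period: 5 + 5 = 10 bars.
10 (basic form) + 3 (internal expansion) + 2 (introduction) = 15.

15 measures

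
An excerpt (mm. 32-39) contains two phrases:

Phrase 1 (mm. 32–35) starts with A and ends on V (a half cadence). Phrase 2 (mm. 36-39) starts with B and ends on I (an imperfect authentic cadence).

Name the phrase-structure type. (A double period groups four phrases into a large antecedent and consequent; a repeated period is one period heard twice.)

contrasting period

Phrase 1 ends with a half cadence (weaker) and phrase 2 with an imperfect authentic cadence (stronger): antecedent + consequent = a period.
The two phrases open with different material (A / B), so the period is contrasting.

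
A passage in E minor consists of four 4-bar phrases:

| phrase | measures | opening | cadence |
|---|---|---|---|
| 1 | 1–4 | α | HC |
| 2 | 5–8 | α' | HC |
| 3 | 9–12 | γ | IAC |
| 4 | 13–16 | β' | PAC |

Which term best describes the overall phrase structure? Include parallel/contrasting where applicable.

Four phrases in two halves: the first half (mm. 1-8) ends with a half cadence, the second (mm. 9–16) with a perfect authentic cadence — a large antecedent–consequent pair, i.e. a double period.
Phrase 3 begins with different material from phrase 1, making it contrasting.

contrasting double period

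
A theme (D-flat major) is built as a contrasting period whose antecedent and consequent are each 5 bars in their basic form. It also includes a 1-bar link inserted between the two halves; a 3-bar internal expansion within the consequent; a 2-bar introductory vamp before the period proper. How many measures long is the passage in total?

16 measures

Basic contrasting period: 5 + 5 = 10 bars.
10 (basic form) + 1 (link) + 3 (internal expansion) + 2 (introduction) = 16.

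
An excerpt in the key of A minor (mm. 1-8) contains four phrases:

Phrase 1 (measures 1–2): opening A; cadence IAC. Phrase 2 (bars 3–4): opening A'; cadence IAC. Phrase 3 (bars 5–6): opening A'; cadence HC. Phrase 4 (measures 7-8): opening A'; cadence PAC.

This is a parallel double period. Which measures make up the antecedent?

measures 1–4

In a double period the first pair of phrases (ending imperfect authentic cadence) is the large antecedent and the second pair (ending perfect authentic cadence) is the large consequent; the antecedent is measures 1–4.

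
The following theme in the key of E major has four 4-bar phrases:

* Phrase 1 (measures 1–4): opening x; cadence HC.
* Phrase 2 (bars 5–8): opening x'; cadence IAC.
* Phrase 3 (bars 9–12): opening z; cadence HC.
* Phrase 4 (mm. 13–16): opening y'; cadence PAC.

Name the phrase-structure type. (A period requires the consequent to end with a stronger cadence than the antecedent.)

contrasting double period

Four phrases in two halves: the first half (measures 1-8) ends with an imperfect authentic cadence, the second (mm. 9-16) with a perfect authentic cadence — a large antecedent–consequent pair, i.e. a double period.
Phrase 3 begins with different material from phrase 1, making it contrasting.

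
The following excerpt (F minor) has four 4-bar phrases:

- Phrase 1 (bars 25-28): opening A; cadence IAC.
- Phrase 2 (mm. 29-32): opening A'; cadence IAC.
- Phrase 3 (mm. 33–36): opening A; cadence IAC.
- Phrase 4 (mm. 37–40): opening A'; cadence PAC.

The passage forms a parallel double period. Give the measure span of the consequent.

measures 33–40

In a double period the four phrases pair into a large antecedent (phrases 1–2, ending imperfect authentic cadence) and a large consequent (phrases 3–4, ending perfect authentic cadence). The consequent spans bars 33–40.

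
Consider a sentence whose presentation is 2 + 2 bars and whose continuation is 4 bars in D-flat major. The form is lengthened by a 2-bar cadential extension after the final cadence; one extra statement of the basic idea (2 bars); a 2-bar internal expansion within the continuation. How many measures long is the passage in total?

Basic sentence: 2 + 2 + 4 = 8 bars.
8 (basic form) + 2 (cadential extension) + 2 (extra statement) + 2 (internal expansion) = 14.

14 measures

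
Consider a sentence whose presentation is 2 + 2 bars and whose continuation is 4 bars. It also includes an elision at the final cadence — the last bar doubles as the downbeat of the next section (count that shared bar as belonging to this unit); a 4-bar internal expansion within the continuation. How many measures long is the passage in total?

Basic sentence: 2 + 2 + 4 = 8 bars.
8 (basic form) + 4 (internal expansion) = 12.
The elision shares a bar with the next section but does not change this unit's count.

12 measures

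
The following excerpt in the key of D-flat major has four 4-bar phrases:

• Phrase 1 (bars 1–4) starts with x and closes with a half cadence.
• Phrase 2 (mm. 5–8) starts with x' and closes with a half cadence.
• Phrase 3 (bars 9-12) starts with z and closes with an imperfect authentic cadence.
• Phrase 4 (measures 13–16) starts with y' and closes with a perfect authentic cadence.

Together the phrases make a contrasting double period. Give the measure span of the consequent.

In a double period the first pair of phrases (ending half cadence) is the large antecedent and the second pair (ending perfect authentic cadence) is the large consequent; the consequent is measures 9–16.

measures 9–16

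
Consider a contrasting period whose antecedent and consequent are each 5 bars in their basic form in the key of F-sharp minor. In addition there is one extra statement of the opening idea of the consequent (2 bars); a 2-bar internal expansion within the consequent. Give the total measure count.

14 measures

Basic contrasting period: 5 + 5 = 10 bars.
10 (basic form) + 2 (extra statement) + 2 (internal expansion) = 14.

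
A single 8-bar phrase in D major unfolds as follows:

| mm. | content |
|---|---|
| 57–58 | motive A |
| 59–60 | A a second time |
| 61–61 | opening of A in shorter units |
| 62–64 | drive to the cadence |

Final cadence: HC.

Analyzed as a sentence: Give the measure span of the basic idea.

The presentation of a sentence is the basic idea (measures 57–58) plus its repetition (bars 59-60); the basic idea is therefore bars 57–58.

measures 57–58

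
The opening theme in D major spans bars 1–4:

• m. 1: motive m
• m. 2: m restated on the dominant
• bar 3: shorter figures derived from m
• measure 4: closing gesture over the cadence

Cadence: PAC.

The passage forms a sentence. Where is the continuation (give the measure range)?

After the presentation (bars 1–2), the continuation covers the fragmentation through the cadence: bars 3–4.

measures 3–4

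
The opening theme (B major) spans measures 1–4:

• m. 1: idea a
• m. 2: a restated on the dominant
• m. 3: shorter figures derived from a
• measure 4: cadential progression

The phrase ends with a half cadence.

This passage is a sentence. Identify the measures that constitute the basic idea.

The presentation of a sentence is the basic idea (bar 1) plus its repetition (bar 2); the basic idea is therefore bar 1.

measures 1–1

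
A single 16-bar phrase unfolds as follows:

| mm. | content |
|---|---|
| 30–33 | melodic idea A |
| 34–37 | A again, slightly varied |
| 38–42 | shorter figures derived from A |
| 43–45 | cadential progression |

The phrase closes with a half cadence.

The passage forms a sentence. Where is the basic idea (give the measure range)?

The presentation of a sentence is the basic idea (measures 30–33) plus its repetition (mm. 34–37); the basic idea is therefore bars 30–33.

measures 30–33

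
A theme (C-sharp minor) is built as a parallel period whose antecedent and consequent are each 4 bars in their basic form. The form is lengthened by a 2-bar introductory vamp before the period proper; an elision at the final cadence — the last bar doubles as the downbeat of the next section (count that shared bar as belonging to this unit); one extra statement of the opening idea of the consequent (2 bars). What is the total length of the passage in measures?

12 measures

Basic parallel period: 4 + 4 = 8 bars.
8 (basic form) + 2 (introduction) + 2 (extra statement) = 12.
The elision shares a bar with the next section but does not change this unit's count.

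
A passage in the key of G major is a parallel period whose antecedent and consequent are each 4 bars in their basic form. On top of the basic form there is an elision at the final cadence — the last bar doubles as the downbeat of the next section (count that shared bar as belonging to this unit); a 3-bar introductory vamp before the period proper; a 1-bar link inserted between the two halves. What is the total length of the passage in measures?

12 measures

Basic parallel period: 4 + 4 = 8 bars.
8 (basic form) + 3 (introduction) + 1 (link) = 12.
The elision shares a bar with the next section but does not change this unit's count.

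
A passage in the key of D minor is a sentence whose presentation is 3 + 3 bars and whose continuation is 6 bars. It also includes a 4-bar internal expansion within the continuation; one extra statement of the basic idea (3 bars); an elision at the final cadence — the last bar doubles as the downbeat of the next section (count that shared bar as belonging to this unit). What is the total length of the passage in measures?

19 measures

Basic sentence: 3 + 3 + 6 = 12 bars.
12 (basic form) + 4 (internal expansion) + 3 (extra statement) = 19.
The elision shares a bar with the next section but does not change this unit's count.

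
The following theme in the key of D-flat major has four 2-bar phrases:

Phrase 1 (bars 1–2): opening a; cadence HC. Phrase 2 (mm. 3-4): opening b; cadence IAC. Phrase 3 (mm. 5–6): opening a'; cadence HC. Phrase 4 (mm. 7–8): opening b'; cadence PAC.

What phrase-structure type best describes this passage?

parallel double period

Four phrases in two halves: the first half (mm. 1–4) ends with an imperfect authentic cadence, the second (mm. 5–8) with a perfect authentic cadence — a large antecedent–consequent pair, i.e. a double period.
Phrase 3 begins with the same material as phrase 1, making it parallel.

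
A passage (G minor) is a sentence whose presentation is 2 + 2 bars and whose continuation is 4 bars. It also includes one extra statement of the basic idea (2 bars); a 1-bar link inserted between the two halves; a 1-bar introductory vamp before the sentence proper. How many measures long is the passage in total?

Basic sentence: 2 + 2 + 4 = 8 bars.
8 (basic form) + 2 (extra statement) + 1 (link) + 1 (introduction) = 12.

12 measures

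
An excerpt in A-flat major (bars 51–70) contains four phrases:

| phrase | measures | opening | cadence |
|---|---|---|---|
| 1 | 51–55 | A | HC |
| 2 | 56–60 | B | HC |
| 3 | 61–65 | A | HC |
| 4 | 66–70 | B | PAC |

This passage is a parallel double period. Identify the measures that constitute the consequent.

In a double period the four phrases pair into a large antecedent (phrases 1–2, ending half cadence) and a large consequent (phrases 3–4, ending perfect authentic cadence). The consequent spans bars 61–70.

measures 61–70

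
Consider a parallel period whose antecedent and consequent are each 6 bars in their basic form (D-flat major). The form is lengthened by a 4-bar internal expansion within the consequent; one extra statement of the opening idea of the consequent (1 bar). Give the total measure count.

17 measures

Basic parallel period: 6 + 6 = 12 bars.
12 (basic form) + 4 (internal expansion) + 1 (extra statement) = 17.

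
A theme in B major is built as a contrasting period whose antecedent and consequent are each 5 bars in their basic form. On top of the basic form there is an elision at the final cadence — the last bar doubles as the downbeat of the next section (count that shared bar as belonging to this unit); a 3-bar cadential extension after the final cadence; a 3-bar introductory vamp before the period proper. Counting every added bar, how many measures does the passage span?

Basic contrasting period: 5 + 5 = 10 bars.
10 (basic form) + 3 (cadential extension) + 3 (introduction) = 16.
The elision shares a bar with the next section but does not change this unit's count.

16 measures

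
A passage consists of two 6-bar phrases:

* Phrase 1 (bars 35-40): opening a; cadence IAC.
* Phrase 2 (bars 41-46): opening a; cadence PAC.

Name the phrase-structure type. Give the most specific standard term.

Phrase 1 ends with an imperfect authentic cadence (weaker) and phrase 2 with a perfect authentic cadence (stronger): antecedent + consequent = a period.
The two phrases open with the same material (a / a), so the period is parallel.

parallel period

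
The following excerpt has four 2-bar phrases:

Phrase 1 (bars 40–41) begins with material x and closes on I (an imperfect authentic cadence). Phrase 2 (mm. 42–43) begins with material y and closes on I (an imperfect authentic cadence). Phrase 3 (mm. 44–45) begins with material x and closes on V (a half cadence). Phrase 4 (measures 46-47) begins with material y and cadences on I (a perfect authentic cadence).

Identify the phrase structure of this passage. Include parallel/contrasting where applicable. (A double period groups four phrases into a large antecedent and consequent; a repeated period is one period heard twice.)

Four phrases in two halves: the first half (mm. 40–43) ends with an imperfect authentic cadence, the second (mm. 44–47) with a perfect authentic cadence — a large antecedent–consequent pair, i.e. a double period.
Phrase 3 begins with the same material as phrase 1, making it parallel.

parallel double period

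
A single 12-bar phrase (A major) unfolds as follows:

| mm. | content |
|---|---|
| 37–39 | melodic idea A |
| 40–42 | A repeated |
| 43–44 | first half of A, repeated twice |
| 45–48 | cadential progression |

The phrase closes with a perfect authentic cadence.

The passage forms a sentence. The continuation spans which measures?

measures 43–48

After the presentation (mm. 37–42), the continuation covers the fragmentation through the cadence: mm. 43–48.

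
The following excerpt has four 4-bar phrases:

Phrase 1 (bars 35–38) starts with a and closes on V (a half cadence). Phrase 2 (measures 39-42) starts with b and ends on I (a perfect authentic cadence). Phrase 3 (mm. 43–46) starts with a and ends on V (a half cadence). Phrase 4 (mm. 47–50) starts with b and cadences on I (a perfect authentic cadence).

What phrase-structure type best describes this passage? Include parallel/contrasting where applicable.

The cadence pattern HC–PAC–HC–PAC is weak–strong twice, and phrases 3–4 restate phrases 1–2: a period heard twice, not a double period (which would end weakly at phrase 2).

repeated period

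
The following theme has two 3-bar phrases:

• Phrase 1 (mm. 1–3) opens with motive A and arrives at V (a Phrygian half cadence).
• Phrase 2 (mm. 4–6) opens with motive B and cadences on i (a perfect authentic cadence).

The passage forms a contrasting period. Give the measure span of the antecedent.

measures 1–3

The phrase ending with the weaker cadence (Phrygian half cadence) is the antecedent; the one ending more conclusively (perfect authentic cadence) is the consequent. The antecedent is measures 1–3.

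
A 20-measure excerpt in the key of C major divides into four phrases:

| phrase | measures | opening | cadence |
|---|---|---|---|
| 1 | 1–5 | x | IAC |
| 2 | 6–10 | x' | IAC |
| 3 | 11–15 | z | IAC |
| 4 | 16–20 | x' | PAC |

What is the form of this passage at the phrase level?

Four phrases in two halves: the first half (bars 1–10) ends with an imperfect authentic cadence, the second (mm. 11-20) with a perfect authentic cadence — a large antecedent–consequent pair, i.e. a double period.
Phrase 3 begins with different material from phrase 1, making it contrasting.

contrasting double period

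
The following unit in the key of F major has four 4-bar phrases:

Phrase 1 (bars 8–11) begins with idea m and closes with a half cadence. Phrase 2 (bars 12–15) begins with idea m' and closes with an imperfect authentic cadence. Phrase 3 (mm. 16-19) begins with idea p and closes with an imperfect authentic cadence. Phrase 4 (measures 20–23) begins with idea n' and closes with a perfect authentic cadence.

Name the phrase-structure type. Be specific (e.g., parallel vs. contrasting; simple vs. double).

Four phrases in two halves: the first half (mm. 8-15) ends with an imperfect authentic cadence, the second (mm. 16–23) with a perfect authentic cadence — a large antecedent–consequent pair, i.e. a double period.
Phrase 3 begins with different material from phrase 1, making it contrasting.

contrasting double period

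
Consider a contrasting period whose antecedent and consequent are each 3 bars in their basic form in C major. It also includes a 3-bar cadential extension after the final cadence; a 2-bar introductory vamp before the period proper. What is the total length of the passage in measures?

11 measures

Basic contrasting period: 3 + 3 = 6 bars.
6 (basic form) + 3 (cadential extension) + 2 (introduction) = 11.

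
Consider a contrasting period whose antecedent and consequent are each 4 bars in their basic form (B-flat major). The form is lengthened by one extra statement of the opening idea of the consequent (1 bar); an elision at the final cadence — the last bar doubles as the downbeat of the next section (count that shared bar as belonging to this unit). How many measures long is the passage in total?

Basic contrasting period: 4 + 4 = 8 bars.
8 (basic form) + 1 (extra statement) = 9.
The elision shares a bar with the next section but does not change this unit's count.

9 measures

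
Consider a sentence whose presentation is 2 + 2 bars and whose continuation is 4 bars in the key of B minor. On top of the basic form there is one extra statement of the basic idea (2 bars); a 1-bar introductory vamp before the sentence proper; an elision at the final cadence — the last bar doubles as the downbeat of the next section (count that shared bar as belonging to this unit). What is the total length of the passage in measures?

11 measures

Basic sentence: 2 + 2 + 4 = 8 bars.
8 (basic form) + 2 (extra statement) + 1 (introduction) = 11.
The elision shares a bar with the next section but does not change this unit's count.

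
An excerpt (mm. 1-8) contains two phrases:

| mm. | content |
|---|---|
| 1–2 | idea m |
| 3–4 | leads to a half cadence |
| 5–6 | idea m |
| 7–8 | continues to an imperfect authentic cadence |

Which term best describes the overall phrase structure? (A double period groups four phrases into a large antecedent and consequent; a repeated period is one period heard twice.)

Phrase 1 ends with a half cadence (weaker) and phrase 2 with an imperfect authentic cadence (stronger): antecedent + consequent = a period.
The two phrases open with the same material (m / m), so the period is parallel.

parallel period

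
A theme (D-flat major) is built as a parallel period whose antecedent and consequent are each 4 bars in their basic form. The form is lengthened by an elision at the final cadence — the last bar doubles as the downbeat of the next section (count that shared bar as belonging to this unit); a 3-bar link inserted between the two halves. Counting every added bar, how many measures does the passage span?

11 measures

Basic parallel period: 4 + 4 = 8 bars.
8 (basic form) + 3 (link) = 11.
The elision shares a bar with the next section but does not change this unit's count.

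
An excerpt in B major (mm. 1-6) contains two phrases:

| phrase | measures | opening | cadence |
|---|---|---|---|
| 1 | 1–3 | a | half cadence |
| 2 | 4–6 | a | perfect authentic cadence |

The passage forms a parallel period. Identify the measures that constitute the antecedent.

The antecedent is the phrase ending with the weaker cadence (half cadence, phrase 1) and the consequent the one ending more conclusively (perfect authentic cadence, phrase 2); the antecedent is measures 1-3.

measures 1–3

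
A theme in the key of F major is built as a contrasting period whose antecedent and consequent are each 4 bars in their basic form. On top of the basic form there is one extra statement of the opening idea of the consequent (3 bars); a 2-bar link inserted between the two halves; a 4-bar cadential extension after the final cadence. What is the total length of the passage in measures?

17 measures

Basic contrasting period: 4 + 4 = 8 bars.
8 (basic form) + 3 (extra statement) + 2 (link) + 4 (cadential extension) = 17.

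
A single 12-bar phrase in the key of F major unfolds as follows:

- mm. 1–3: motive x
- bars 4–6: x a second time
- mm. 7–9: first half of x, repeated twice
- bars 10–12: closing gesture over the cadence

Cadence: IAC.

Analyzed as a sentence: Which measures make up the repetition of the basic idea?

The presentation of a sentence is the basic idea (measures 1–3) plus its repetition (mm. 4–6); the repetition of the basic idea is therefore mm. 4–6.

measures 4–6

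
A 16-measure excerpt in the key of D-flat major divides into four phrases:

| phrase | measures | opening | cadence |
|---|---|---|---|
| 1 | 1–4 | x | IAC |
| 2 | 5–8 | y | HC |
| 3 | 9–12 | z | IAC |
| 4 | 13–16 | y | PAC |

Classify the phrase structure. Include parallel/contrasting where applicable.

Four phrases in two halves: the first half (bars 1-8) ends with a half cadence, the second (mm. 9–16) with a perfect authentic cadence — a large antecedent–consequent pair, i.e. a double period.
Phrase 3 begins with different material from phrase 1, making it contrasting.

contrasting double period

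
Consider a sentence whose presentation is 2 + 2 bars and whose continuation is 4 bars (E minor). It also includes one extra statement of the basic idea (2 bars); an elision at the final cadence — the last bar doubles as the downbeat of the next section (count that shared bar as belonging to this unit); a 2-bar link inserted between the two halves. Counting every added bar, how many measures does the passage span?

Basic sentence: 2 + 2 + 4 = 8 bars.
8 (basic form) + 2 (extra statement) + 2 (link) = 12.
The elision shares a bar with the next section but does not change this unit's count.

12 measures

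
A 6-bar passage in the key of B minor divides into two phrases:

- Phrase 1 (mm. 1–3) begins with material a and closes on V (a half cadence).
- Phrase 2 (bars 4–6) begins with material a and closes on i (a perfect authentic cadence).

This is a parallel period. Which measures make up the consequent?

The phrase ending with the weaker cadence (half cadence) is the antecedent; the one ending more conclusively (perfect authentic cadence) is the consequent. The consequent is measures 4–6.

measures 4–6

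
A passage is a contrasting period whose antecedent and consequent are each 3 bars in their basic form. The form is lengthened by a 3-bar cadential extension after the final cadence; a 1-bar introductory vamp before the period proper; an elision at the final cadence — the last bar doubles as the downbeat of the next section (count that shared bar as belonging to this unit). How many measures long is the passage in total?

10 measures

Basic contrasting period: 3 + 3 = 6 bars.
6 (basic form) + 3 (cadential extension) + 1 (introduction) = 10.
The elision shares a bar with the next section but does not change this unit's count.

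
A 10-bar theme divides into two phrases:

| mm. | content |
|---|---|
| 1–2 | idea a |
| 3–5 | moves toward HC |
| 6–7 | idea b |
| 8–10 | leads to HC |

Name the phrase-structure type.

The second phrase closes with a half cadence, which is not stronger than the first phrase's half cadence; without a weak→strong cadential pair there is no antecedent–consequent relationship, so this is a phrase group rather than a period.

phrase group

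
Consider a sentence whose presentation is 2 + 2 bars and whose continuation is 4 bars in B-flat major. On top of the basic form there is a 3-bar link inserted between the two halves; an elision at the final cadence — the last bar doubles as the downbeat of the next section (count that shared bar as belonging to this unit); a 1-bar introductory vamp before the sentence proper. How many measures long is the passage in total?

12 measures

Basic sentence: 2 + 2 + 4 = 8 bars.
8 (basic form) + 3 (link) + 1 (introduction) = 12.
The elision shares a bar with the next section but does not change this unit's count.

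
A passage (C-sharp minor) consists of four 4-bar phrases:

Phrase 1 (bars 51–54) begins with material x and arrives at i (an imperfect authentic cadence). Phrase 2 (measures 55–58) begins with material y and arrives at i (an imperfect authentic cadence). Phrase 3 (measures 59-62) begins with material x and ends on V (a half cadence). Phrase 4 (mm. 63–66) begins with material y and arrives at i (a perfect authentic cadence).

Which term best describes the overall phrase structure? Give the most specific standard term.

parallel double period

Four phrases in two halves: the first half (bars 51–58) ends with an imperfect authentic cadence, the second (measures 59-66) with a perfect authentic cadence — a large antecedent–consequent pair, i.e. a double period.
Phrase 3 begins with the same material as phrase 1, making it parallel.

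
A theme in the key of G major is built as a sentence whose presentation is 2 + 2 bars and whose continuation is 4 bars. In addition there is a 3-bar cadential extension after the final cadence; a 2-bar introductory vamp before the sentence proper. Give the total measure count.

Basic sentence: 2 + 2 + 4 = 8 bars.
8 (basic form) + 3 (cadential extension) + 2 (introduction) = 13.

13 measures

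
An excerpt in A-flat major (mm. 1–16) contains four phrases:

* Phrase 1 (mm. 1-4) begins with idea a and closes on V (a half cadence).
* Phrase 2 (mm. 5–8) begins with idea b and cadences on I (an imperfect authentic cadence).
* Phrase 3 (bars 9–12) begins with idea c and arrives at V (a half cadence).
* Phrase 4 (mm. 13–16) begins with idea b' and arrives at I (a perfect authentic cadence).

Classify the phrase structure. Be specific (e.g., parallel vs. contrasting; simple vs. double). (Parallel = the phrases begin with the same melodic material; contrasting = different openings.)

contrasting double period

Four phrases in two halves: the first half (mm. 1–8) ends with an imperfect authentic cadence, the second (mm. 9–16) with a perfect authentic cadence — a large antecedent–consequent pair, i.e. a double period.
Phrase 3 begins with different material from phrase 1, making it contrasting.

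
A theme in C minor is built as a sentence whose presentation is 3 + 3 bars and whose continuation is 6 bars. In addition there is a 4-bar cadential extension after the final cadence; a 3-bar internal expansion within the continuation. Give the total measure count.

19 measures

Basic sentence: 3 + 3 + 6 = 12 bars.
12 (basic form) + 4 (cadential extension) + 3 (internal expansion) = 19.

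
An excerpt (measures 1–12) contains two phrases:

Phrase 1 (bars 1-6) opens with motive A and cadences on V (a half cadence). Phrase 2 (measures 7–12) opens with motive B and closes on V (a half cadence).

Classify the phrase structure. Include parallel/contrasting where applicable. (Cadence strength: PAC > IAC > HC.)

phrase group

The second phrase closes with a half cadence, which is not stronger than the first phrase's half cadence; without a weak→strong cadential pair there is no antecedent–consequent relationship, so this is a phrase group rather than a period.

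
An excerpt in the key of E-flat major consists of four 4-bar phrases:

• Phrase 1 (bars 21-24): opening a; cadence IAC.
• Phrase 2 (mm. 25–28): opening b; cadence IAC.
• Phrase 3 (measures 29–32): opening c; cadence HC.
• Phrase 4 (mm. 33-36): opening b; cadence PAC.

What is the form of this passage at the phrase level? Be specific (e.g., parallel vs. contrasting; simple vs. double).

contrasting double period

Four phrases in two halves: the first half (mm. 21–28) ends with an imperfect authentic cadence, the second (bars 29–36) with a perfect authentic cadence — a large antecedent–consequent pair, i.e. a double period.
Phrase 3 begins with different material from phrase 1, making it contrasting.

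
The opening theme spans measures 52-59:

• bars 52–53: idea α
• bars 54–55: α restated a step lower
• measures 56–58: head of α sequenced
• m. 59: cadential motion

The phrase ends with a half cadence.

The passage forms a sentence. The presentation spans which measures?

measures 52–55

The presentation of a sentence is the basic idea (measures 52–53) plus its repetition (bars 54-55); the presentation is therefore mm. 52-55.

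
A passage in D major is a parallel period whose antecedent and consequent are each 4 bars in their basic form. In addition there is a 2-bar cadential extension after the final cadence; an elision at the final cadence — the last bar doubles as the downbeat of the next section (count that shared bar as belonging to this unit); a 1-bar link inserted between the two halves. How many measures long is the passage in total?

Basic parallel period: 4 + 4 = 8 bars.
8 (basic form) + 2 (cadential extension) + 1 (link) = 11.
The elision shares a bar with the next section but does not change this unit's count.

11 measures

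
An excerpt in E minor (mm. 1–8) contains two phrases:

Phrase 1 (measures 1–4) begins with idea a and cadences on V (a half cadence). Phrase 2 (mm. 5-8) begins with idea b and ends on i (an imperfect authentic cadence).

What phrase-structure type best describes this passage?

Phrase 1 ends with a half cadence (weaker) and phrase 2 with an imperfect authentic cadence (stronger): antecedent + consequent = a period.
The two phrases open with different material (a / b), so the period is contrasting.

contrasting period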